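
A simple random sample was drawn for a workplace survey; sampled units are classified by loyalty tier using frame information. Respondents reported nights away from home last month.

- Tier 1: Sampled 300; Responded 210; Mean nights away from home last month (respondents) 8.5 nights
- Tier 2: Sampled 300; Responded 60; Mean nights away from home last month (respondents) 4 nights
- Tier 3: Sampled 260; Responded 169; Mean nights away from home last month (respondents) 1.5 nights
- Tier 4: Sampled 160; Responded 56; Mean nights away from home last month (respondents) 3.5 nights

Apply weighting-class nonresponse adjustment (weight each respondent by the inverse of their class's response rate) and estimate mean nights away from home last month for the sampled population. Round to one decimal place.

Response rates by class: Tier 1 210/300 = 70%, Tier 2 60/300 = 20%, Tier 3 169/260 = 65%, Tier 4 56/160 = 35%.
Each respondent's weight = sampled/responded in their class; summing within a class gives n_sampled, so:
  Tier 1: 300 × 8.5 = 2550
  Tier 2: 300 × 4 = 1200
  Tier 3: 260 × 1.5 = 390
  Tier 4: 160 × 3.5 = 560
Adjusted estimate = 4700 / 1,020 = 4.60784 → 4.6.

4.6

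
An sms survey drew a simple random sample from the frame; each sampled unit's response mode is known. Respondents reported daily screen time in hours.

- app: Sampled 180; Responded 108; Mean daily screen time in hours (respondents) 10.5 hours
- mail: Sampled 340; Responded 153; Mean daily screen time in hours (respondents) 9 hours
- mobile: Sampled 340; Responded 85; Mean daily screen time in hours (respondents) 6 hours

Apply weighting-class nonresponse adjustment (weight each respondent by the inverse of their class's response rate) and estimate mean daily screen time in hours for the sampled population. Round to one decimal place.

Class response rates: app 108/180 = 60%, mail 153/340 = 45%, mobile 85/340 = 25%.
Weighting each respondent by the inverse class response rate inflates each class back to its sampled size, so the class weight is n_sampled:
  app: 180 × 10.5 = 1890
  mail: 340 × 9 = 3060
  mobile: 340 × 6 = 2040
Adjusted estimate = 6990 / 860 = 8.12791 → 8.1.

8.1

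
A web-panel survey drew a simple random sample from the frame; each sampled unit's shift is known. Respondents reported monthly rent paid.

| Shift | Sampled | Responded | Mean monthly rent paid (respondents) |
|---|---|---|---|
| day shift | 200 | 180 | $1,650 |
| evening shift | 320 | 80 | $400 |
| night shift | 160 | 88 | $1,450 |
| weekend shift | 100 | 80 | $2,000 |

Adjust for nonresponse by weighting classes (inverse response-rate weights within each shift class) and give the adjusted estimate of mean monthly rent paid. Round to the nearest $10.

$1,140

Class response rates: day shift 180/200 = 90%, evening shift 80/320 = 25%, night shift 88/160 = 55%, weekend shift 80/100 = 80%.
Inverse-response-rate weighting restores each class to its sampled count, so class totals weight by n_sampled:
  day shift: 200 × 1650 = 330,000
  evening shift: 320 × 400 = 128,000
  night shift: 160 × 1450 = 232,000
  weekend shift: 100 × 2000 = 200,000
Adjusted estimate = 890,000 / 780 = 1141.03 → $1,140.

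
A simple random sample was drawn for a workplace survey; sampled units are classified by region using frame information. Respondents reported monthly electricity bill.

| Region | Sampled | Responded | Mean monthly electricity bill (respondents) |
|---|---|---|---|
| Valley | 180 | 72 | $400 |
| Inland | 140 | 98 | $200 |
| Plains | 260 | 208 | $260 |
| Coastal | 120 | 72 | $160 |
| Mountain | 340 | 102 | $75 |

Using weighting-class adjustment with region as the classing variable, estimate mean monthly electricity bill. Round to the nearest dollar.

$204

Class response rates: Valley 72/180 = 40%, Inland 98/140 = 70%, Plains 208/260 = 80%, Coastal 72/120 = 60%, Mountain 102/340 = 30%.
Each respondent's weight = sampled/responded in their class; summing within a class gives n_sampled, so:
  Valley: 180 × 400 = 72,000
  Inland: 140 × 200 = 28,000
  Plains: 260 × 260 = 67,600
  Coastal: 120 × 160 = 19,200
  Mountain: 340 × 75 = 25,500
Adjusted estimate = 212,300 / 1,040 = 204.135 → $204.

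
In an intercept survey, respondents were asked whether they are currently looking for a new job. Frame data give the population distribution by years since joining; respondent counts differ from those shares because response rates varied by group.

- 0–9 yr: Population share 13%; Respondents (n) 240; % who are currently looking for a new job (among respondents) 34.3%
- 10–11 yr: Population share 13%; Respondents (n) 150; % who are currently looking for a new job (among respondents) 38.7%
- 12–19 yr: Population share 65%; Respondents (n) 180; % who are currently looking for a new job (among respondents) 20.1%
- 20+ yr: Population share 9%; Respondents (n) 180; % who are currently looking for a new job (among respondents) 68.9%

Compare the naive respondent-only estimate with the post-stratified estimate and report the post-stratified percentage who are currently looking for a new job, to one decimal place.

28.8%

Naive respondent-only estimate (weights = respondent counts):
  (240/750)×34.3 + (150/750)×38.7 + (180/750)×20.1 + (180/750)×68.9 = 40.076%
Reweighting by population years since joining shares:
  0.13×34.3 + 0.13×38.7 + 0.65×20.1 + 0.09×68.9 = 28.756%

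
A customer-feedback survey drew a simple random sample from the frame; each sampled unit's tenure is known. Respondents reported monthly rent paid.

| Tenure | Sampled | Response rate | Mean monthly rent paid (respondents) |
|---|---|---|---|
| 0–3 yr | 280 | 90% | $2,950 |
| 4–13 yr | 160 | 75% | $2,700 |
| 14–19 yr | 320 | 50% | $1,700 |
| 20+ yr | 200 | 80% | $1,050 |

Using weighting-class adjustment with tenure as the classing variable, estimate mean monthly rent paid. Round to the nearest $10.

With weight = n_sampled/n_responded per class, the weighted class total is n_sampled:
  0–3 yr: 280 × 2950 = 826,000
  4–13 yr: 160 × 2700 = 432,000
  14–19 yr: 320 × 1700 = 544,000
  20+ yr: 200 × 1050 = 210,000
Adjusted estimate = 2,012,000 / 960 = 2095.83 → $2,100.

$2,100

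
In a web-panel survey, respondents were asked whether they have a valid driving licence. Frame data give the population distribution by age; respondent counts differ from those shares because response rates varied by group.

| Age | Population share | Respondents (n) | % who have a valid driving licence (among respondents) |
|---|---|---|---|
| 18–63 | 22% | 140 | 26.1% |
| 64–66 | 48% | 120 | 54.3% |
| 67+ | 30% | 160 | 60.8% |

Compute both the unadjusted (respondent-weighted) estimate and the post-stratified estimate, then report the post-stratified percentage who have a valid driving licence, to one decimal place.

50.0%

Without adjustment, the pooled respondent share is:
  (140/420)×26.1 + (120/420)×54.3 + (160/420)×60.8 = 47.3762%
Post-stratified estimate weights by population shares:
  0.22×26.1 + 0.48×54.3 + 0.3×60.8 = 50.046%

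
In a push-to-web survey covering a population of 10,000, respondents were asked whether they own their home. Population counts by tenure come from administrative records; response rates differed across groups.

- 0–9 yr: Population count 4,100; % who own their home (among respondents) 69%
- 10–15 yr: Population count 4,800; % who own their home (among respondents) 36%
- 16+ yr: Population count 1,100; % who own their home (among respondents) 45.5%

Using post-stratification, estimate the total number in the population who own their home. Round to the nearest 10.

Each cell contributes its population count × the respondent rate:
  0–9 yr: 4,100 × 69% = 2829
  10–15 yr: 4,800 × 36% = 1728
  16+ yr: 1,100 × 45.5% = 500.5
Estimated total = 5057.5 → 5,060.

5,060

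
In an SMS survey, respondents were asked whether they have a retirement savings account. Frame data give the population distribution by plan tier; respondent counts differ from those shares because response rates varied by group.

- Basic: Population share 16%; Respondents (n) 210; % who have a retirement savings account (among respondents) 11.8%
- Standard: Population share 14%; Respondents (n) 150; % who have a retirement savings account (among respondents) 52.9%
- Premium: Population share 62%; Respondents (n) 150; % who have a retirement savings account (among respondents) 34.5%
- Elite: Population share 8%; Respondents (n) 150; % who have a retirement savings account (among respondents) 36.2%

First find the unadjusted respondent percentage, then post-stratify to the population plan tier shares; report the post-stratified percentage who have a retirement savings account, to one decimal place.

Without adjustment, the pooled respondent share is:
  (210/660)×11.8 + (150/660)×52.9 + (150/660)×34.5 + (150/660)×36.2 = 31.8455%
Post-stratifying to population shares instead:
  0.16×11.8 + 0.14×52.9 + 0.62×34.5 + 0.08×36.2 = 33.58%

33.6%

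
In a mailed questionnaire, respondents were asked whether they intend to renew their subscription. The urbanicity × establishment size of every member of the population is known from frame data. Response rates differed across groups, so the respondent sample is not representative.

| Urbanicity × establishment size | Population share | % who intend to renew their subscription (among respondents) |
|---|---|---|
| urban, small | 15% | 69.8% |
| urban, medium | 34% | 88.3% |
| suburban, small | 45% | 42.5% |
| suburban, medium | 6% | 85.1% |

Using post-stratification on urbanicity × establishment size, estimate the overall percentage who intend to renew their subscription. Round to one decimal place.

Each cell contributes population-share × respondent value:
  urban, small: 0.15 × 69.8 = 10.47
  urban, medium: 0.34 × 88.3 = 30.022
  suburban, small: 0.45 × 42.5 = 19.125
  suburban, medium: 0.06 × 85.1 = 5.106
Post-stratified estimate = 64.723 → 64.7%.

64.7%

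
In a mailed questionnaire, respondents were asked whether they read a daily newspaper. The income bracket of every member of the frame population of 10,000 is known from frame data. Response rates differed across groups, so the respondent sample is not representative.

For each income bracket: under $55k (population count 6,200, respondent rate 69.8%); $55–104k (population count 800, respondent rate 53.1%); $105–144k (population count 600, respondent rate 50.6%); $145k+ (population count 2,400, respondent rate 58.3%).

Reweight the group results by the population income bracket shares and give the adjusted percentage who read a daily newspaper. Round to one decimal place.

64.6%

Each cell contributes population-share × respondent value:
  under $55k: (6,200/10,000) × 69.8 = 43.276
  $55–104k: (800/10,000) × 53.1 = 4.248
  $105–144k: (600/10,000) × 50.6 = 3.036
  $145k+: (2,400/10,000) × 58.3 = 13.992
Post-stratified estimate = 64.552 → 64.6%.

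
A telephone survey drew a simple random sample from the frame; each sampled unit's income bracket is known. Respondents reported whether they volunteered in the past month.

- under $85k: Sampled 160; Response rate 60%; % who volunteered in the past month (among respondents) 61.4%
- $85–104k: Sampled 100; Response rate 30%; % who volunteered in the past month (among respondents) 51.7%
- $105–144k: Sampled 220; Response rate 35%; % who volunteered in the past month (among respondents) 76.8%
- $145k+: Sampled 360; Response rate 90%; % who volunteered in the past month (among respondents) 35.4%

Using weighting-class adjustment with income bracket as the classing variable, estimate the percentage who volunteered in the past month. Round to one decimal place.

53.1%

Each respondent's weight = sampled/responded in their class; summing within a class gives n_sampled, so:
  under $85k: 160 × 61.4 = 9824
  $85–104k: 100 × 51.7 = 5170
  $105–144k: 220 × 76.8 = 16,896
  $145k+: 360 × 35.4 = 12,744
Adjusted estimate = 44,634 / 840 = 53.1357 → 53.1%.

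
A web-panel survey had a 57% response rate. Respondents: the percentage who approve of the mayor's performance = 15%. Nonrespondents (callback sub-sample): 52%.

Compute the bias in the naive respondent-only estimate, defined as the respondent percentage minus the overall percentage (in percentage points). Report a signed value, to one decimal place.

-15.9 percentage points

Nonresponse fraction = 1 − 0.57 = 0.43.
Bias = (nonresponse fraction) × (respondent percentage − nonrespondent percentage)
     = 0.43 × (15 − 52) = 0.43 × -37 = -15.91.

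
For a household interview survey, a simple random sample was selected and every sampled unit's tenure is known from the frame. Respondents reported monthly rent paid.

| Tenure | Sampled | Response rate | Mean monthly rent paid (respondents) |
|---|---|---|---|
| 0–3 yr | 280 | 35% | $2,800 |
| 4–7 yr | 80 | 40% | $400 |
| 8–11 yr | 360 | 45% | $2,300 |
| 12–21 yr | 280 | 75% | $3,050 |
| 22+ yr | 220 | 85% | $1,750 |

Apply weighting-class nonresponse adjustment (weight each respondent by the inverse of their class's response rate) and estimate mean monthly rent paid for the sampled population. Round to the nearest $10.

$2,360

Inverse-response-rate weighting restores each class to its sampled count, so class totals weight by n_sampled:
  0–3 yr: 280 × 2800 = 784,000
  4–7 yr: 80 × 400 = 32,000
  8–11 yr: 360 × 2300 = 828,000
  12–21 yr: 280 × 3050 = 854,000
  22+ yr: 220 × 1750 = 385,000
Adjusted estimate = 2,883,000 / 1,220 = 2363.11 → $2,360.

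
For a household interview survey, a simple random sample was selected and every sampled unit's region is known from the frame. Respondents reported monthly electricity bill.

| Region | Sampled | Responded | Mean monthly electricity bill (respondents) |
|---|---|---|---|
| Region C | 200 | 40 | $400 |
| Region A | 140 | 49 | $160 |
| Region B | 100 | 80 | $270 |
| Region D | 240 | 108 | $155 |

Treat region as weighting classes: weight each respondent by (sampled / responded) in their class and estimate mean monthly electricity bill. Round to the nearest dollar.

$245

Response rates by class: Region C 40/200 = 20%, Region A 49/140 = 35%, Region B 80/100 = 80%, Region D 108/240 = 45%.
With weight = n_sampled/n_responded per class, the weighted class total is n_sampled:
  Region C: 200 × 400 = 80,000
  Region A: 140 × 160 = 22,400
  Region B: 100 × 270 = 27,000
  Region D: 240 × 155 = 37,200
Adjusted estimate = 166,600 / 680 = 245 → $245.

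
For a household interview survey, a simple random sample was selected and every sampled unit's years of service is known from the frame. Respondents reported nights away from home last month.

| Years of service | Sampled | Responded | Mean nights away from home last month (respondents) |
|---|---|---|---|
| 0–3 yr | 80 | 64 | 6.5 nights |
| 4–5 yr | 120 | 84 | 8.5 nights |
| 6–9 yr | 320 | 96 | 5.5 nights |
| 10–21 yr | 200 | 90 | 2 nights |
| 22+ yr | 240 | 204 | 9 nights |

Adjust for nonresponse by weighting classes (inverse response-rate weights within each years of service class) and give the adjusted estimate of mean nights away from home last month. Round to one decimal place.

6.1

Response rates by class: 0–3 yr 64/80 = 80%, 4–5 yr 84/120 = 70%, 6–9 yr 96/320 = 30%, 10–21 yr 90/200 = 45%, 22+ yr 204/240 = 85%.
Inverse-response-rate weighting restores each class to its sampled count, so class totals weight by n_sampled:
  0–3 yr: 80 × 6.5 = 520
  4–5 yr: 120 × 8.5 = 1020
  6–9 yr: 320 × 5.5 = 1760
  10–21 yr: 200 × 2 = 400
  22+ yr: 240 × 9 = 2160
Adjusted estimate = 5860 / 960 = 6.10417 → 6.1.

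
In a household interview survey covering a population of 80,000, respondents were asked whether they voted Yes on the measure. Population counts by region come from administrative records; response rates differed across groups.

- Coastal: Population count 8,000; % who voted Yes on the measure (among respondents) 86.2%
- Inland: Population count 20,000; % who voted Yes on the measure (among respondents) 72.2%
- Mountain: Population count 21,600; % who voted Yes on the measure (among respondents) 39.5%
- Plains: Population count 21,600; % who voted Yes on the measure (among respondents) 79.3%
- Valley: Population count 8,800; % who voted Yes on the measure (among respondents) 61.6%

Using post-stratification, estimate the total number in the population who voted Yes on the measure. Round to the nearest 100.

Estimated count per cell = population count × respondent percentage:
  Coastal: 8,000 × 86.2% = 6896
  Inland: 20,000 × 72.2% = 14,440
  Mountain: 21,600 × 39.5% = 8532
  Plains: 21,600 × 79.3% = 17128.8
  Valley: 8,800 × 61.6% = 5420.8
Estimated total = 52417.6 → 52,400.

52,400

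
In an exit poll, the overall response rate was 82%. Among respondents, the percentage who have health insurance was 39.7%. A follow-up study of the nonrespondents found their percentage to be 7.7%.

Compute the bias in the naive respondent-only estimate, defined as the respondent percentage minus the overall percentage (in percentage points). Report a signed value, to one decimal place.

Nonresponse fraction = 1 − 0.82 = 0.18.
Bias = (nonresponse fraction) × (respondent percentage − nonrespondent percentage)
     = 0.18 × (39.7 − 7.7) = 0.18 × 32 = 5.76.

+5.8 percentage points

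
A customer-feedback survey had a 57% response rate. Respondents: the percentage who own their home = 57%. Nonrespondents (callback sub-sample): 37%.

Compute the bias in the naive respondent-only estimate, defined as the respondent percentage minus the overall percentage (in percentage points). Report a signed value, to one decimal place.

+8.6 percentage points

Nonresponse fraction = 1 − 0.57 = 0.43.
Bias = (nonresponse fraction) × (respondent percentage − nonrespondent percentage)
     = 0.43 × (57 − 37) = 0.43 × 20 = 8.6.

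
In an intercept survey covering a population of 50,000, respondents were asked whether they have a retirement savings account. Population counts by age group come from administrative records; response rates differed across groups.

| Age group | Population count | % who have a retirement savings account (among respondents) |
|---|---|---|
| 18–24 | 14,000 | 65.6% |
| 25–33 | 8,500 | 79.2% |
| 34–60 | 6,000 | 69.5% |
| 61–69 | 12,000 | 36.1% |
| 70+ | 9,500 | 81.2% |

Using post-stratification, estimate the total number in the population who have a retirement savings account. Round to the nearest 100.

32,100

Estimated count per cell = population count × respondent percentage:
  18–24: 14,000 × 65.6% = 9184
  25–33: 8,500 × 79.2% = 6732
  34–60: 6,000 × 69.5% = 4170
  61–69: 12,000 × 36.1% = 4332
  70+: 9,500 × 81.2% = 7714
Estimated total = 32,132 → 32,100.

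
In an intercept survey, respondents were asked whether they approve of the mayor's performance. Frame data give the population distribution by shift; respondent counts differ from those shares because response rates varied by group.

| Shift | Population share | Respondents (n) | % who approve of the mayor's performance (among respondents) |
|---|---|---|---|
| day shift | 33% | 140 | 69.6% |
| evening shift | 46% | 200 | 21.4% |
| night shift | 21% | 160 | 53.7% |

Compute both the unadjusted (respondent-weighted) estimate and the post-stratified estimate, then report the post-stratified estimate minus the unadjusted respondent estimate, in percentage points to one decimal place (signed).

Without adjustment, the pooled respondent share is:
  (140/500)×69.6 + (200/500)×21.4 + (160/500)×53.7 = 45.232%
Post-stratifying to population shares instead:
  0.33×69.6 + 0.46×21.4 + 0.21×53.7 = 44.089%
Difference = 44.089 − 45.232 = -1.143 pp.

-1.1 percentage points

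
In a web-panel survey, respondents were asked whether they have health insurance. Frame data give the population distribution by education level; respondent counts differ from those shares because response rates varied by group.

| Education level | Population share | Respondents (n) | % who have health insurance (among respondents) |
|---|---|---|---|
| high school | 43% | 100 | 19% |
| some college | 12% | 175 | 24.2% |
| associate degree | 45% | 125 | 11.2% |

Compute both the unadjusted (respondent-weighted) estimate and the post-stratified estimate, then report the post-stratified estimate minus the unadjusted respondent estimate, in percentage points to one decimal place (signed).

Unadjusted (pooled respondent) estimate weights by respondent counts:
  (100/400)×19 + (175/400)×24.2 + (125/400)×11.2 = 18.8375%
Post-stratified estimate weights by population shares:
  0.43×19 + 0.12×24.2 + 0.45×11.2 = 16.114%
Difference = 16.114 − 18.8375 = -2.7235 pp.

-2.7 percentage points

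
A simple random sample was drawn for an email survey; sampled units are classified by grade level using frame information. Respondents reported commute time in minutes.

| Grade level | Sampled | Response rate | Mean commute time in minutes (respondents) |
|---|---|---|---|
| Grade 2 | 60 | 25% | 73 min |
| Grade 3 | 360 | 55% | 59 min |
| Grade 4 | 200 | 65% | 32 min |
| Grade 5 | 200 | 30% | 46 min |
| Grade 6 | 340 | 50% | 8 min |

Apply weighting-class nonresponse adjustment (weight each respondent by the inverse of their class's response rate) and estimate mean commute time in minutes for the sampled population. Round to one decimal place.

37.9

Inverse-response-rate weighting restores each class to its sampled count, so class totals weight by n_sampled:
  Grade 2: 60 × 73 = 4380
  Grade 3: 360 × 59 = 21,240
  Grade 4: 200 × 32 = 6400
  Grade 5: 200 × 46 = 9200
  Grade 6: 340 × 8 = 2720
Adjusted estimate = 43,940 / 1,160 = 37.8793 → 37.9.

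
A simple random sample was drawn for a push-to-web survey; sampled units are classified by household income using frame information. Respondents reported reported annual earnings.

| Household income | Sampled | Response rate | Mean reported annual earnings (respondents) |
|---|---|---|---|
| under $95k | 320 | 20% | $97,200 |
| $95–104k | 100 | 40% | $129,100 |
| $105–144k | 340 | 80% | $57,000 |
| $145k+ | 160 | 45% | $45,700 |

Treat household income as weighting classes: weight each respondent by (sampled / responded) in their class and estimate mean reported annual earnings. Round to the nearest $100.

Each respondent's weight = sampled/responded in their class; summing within a class gives n_sampled, so:
  under $95k: 320 × 97,200 = 31,104,000
  $95–104k: 100 × 129,100 = 12,910,000
  $105–144k: 340 × 57,000 = 19,380,000
  $145k+: 160 × 45,700 = 7,312,000
Adjusted estimate = 70,706,000 / 920 = 76854.3 → $76,900.

$76,900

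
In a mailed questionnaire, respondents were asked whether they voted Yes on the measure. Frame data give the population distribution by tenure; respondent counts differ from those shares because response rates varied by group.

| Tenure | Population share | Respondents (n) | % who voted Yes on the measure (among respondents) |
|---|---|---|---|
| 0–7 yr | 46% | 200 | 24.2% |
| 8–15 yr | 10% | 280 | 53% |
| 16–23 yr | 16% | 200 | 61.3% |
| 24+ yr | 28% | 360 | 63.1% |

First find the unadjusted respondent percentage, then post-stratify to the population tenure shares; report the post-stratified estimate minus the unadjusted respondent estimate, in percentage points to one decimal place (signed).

-8.6 percentage points

Unadjusted (pooled respondent) estimate weights by respondent counts:
  (200/1040)×24.2 + (280/1040)×53 + (200/1040)×61.3 + (360/1040)×63.1 = 52.5538%
Reweighting by population tenure shares:
  0.46×24.2 + 0.1×53 + 0.16×61.3 + 0.28×63.1 = 43.908%
Difference = 43.908 − 52.5538 = -8.6458 pp.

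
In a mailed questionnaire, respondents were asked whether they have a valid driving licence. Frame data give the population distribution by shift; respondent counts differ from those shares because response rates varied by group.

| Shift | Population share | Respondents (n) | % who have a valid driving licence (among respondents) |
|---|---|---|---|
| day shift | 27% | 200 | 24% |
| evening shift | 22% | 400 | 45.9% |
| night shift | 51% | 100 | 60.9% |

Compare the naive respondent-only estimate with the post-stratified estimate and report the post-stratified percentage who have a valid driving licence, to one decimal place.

Unadjusted (pooled respondent) estimate weights by respondent counts:
  (200/700)×24 + (400/700)×45.9 + (100/700)×60.9 = 41.7857%
Post-stratified estimate weights by population shares:
  0.27×24 + 0.22×45.9 + 0.51×60.9 = 47.637%

47.6%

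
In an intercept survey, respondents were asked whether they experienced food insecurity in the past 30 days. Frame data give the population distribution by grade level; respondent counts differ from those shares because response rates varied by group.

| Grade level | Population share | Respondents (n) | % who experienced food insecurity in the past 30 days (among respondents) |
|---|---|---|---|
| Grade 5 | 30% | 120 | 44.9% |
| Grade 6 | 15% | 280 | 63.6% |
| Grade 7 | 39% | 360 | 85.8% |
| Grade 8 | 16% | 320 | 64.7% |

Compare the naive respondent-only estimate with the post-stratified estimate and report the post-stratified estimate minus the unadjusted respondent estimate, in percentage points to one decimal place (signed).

-2.4 percentage points

Unadjusted (pooled respondent) estimate weights by respondent counts:
  (120/1080)×44.9 + (280/1080)×63.6 + (360/1080)×85.8 + (320/1080)×64.7 = 69.2481%
Post-stratifying to population shares instead:
  0.3×44.9 + 0.15×63.6 + 0.39×85.8 + 0.16×64.7 = 66.824%
Difference = 66.824 − 69.2481 = -2.4241 pp.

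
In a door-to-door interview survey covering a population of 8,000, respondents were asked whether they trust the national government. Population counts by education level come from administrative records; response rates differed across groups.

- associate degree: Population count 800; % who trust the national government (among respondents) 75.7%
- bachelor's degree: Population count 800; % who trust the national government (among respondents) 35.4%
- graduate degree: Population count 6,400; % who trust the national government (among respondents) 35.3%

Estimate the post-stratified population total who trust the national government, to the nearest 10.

3,150

Each cell contributes its population count × the respondent rate:
  associate degree: 800 × 75.7% = 605.6
  bachelor's degree: 800 × 35.4% = 283.2
  graduate degree: 6,400 × 35.3% = 2259.2
Estimated total = 3148 → 3,150.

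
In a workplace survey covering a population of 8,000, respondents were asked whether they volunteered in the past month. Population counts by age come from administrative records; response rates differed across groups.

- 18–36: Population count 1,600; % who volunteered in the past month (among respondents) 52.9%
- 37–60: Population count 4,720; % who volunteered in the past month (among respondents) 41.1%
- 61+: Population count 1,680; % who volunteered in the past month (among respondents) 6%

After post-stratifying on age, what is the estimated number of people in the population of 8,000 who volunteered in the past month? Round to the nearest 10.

Estimated count per cell = population count × respondent percentage:
  18–36: 1,600 × 52.9% = 846.4
  37–60: 4,720 × 41.1% = 1939.92
  61+: 1,680 × 6% = 100.8
Estimated total = 2887.12 → 2,890.

2,890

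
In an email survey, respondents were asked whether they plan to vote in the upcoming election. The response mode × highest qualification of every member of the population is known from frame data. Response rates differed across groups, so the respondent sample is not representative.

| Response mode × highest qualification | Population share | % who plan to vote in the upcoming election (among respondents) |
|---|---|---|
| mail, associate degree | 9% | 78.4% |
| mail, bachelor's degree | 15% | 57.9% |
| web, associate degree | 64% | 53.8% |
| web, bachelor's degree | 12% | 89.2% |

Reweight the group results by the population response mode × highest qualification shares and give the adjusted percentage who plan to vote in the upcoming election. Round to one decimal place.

60.9%

Weight each group's respondent value by its population share:
  mail, associate degree: 0.09 × 78.4 = 7.056
  mail, bachelor's degree: 0.15 × 57.9 = 8.685
  web, associate degree: 0.64 × 53.8 = 34.432
  web, bachelor's degree: 0.12 × 89.2 = 10.704
Post-stratified estimate = 60.877 → 60.9%.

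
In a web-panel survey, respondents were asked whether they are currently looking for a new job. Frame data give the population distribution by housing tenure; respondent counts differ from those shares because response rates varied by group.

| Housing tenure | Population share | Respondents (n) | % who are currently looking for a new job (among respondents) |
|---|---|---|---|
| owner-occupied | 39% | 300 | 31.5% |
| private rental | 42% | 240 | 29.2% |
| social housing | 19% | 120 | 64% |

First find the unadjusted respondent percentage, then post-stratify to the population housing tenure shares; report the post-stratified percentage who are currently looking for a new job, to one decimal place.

Without adjustment, the pooled respondent share is:
  (300/660)×31.5 + (240/660)×29.2 + (120/660)×64 = 36.5727%
Reweighting by population housing tenure shares:
  0.39×31.5 + 0.42×29.2 + 0.19×64 = 36.709%

36.7%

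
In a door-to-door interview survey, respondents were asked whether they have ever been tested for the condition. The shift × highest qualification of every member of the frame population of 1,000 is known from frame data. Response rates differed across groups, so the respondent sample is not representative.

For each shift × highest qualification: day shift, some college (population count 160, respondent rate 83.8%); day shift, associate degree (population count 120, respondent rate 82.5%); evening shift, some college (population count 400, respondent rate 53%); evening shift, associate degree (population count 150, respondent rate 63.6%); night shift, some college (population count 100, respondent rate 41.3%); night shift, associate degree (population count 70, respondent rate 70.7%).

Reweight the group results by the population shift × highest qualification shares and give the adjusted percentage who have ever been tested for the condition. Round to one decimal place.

Weight each group's respondent value by its population share:
  day shift, some college: (160/1,000) × 83.8 = 13.408
  day shift, associate degree: (120/1,000) × 82.5 = 9.9
  evening shift, some college: (400/1,000) × 53 = 21.2
  evening shift, associate degree: (150/1,000) × 63.6 = 9.54
  night shift, some college: (100/1,000) × 41.3 = 4.13
  night shift, associate degree: (70/1,000) × 70.7 = 4.949
Post-stratified estimate = 63.127 → 63.1%.

63.1%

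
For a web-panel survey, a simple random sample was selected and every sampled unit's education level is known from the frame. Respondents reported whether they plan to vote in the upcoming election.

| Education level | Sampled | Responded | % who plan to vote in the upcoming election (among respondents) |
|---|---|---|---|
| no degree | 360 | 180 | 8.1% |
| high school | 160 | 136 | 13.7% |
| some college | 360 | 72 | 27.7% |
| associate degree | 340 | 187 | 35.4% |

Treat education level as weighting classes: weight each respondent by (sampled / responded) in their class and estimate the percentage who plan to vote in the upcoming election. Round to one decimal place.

Class response rates: no degree 180/360 = 50%, high school 136/160 = 85%, some college 72/360 = 20%, associate degree 187/340 = 55%.
Inverse-response-rate weighting restores each class to its sampled count, so class totals weight by n_sampled:
  no degree: 360 × 8.1 = 2916
  high school: 160 × 13.7 = 2192
  some college: 360 × 27.7 = 9972
  associate degree: 340 × 35.4 = 12,036
Adjusted estimate = 27,116 / 1,220 = 22.2262 → 22.2%.

22.2%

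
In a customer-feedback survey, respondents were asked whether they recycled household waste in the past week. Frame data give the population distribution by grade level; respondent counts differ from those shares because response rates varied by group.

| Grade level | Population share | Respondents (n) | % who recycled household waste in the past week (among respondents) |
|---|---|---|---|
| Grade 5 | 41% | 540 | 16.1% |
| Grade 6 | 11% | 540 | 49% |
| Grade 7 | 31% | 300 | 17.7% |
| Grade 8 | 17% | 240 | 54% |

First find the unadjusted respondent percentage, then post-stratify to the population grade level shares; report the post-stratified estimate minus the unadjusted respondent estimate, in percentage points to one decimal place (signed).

-6.3 percentage points

Naive respondent-only estimate (weights = respondent counts):
  (540/1620)×16.1 + (540/1620)×49 + (300/1620)×17.7 + (240/1620)×54 = 32.9778%
Post-stratifying to population shares instead:
  0.41×16.1 + 0.11×49 + 0.31×17.7 + 0.17×54 = 26.658%
Difference = 26.658 − 32.9778 = -6.3198 pp.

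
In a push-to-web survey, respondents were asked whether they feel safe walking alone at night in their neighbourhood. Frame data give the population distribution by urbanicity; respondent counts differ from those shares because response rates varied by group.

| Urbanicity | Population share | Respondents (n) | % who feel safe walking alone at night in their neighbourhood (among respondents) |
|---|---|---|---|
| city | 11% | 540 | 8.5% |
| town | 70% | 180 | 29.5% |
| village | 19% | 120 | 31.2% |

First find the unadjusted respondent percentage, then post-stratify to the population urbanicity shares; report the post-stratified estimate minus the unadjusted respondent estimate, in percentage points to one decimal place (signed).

+11.3 percentage points

Naive respondent-only estimate (weights = respondent counts):
  (540/840)×8.5 + (180/840)×29.5 + (120/840)×31.2 = 16.2429%
Reweighting by population urbanicity shares:
  0.11×8.5 + 0.7×29.5 + 0.19×31.2 = 27.513%
Difference = 27.513 − 16.2429 = 11.2701 pp.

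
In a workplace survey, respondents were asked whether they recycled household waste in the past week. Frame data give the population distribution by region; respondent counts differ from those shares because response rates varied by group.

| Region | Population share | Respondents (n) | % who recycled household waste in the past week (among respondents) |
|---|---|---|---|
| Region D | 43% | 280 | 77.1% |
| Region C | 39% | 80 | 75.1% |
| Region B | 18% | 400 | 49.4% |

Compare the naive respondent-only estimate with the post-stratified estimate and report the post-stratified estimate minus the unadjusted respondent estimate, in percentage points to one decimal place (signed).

+9.0 percentage points

Naive respondent-only estimate (weights = respondent counts):
  (280/760)×77.1 + (80/760)×75.1 + (400/760)×49.4 = 62.3105%
Post-stratifying to population shares instead:
  0.43×77.1 + 0.39×75.1 + 0.18×49.4 = 71.334%
Difference = 71.334 − 62.3105 = 9.0235 pp.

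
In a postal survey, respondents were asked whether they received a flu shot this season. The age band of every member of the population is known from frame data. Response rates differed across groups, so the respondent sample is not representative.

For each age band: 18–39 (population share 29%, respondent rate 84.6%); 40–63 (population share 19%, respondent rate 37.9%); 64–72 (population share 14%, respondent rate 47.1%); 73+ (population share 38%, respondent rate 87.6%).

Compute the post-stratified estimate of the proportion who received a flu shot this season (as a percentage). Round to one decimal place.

Reweight to the known age band distribution:
  18–39: 0.29 × 84.6 = 24.534
  40–63: 0.19 × 37.9 = 7.201
  64–72: 0.14 × 47.1 = 6.594
  73+: 0.38 × 87.6 = 33.288
Post-stratified estimate = 71.617 → 71.6%.

71.6%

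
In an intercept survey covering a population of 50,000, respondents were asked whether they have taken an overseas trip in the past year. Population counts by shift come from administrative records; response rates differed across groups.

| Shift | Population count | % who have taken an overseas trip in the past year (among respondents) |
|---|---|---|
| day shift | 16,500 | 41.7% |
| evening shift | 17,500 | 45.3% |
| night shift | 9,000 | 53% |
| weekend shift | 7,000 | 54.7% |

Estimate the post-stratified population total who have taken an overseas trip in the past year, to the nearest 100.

23,400

Estimated count per cell = population count × respondent percentage:
  day shift: 16,500 × 41.7% = 6880.5
  evening shift: 17,500 × 45.3% = 7927.5
  night shift: 9,000 × 53% = 4770
  weekend shift: 7,000 × 54.7% = 3829
Estimated total = 23,407 → 23,400.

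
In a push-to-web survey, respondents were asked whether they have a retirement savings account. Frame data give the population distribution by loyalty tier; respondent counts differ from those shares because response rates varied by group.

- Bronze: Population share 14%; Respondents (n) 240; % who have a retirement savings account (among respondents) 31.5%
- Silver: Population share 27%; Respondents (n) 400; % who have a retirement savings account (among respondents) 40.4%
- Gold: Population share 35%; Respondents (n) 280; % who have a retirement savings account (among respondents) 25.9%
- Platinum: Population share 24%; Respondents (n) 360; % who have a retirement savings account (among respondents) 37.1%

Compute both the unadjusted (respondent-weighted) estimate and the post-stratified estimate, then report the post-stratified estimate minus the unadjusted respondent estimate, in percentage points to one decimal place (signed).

-1.3 percentage points

Naive respondent-only estimate (weights = respondent counts):
  (240/1280)×31.5 + (400/1280)×40.4 + (280/1280)×25.9 + (360/1280)×37.1 = 34.6313%
Post-stratified estimate weights by population shares:
  0.14×31.5 + 0.27×40.4 + 0.35×25.9 + 0.24×37.1 = 33.287%
Difference = 33.287 − 34.6313 = -1.3443 pp.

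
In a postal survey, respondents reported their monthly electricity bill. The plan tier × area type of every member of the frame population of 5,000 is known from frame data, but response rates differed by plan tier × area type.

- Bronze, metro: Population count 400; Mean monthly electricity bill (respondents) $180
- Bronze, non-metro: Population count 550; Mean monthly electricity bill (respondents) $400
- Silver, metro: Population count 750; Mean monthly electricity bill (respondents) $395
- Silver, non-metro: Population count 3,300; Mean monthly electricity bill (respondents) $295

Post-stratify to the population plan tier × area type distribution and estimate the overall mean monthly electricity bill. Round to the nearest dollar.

Each cell contributes population-share × respondent value:
  Bronze, metro: (400/5,000) × 180 = 14.4
  Bronze, non-metro: (550/5,000) × 400 = 44
  Silver, metro: (750/5,000) × 395 = 59.25
  Silver, non-metro: (3,300/5,000) × 295 = 194.7
Post-stratified estimate = 312.35 → $312.

$312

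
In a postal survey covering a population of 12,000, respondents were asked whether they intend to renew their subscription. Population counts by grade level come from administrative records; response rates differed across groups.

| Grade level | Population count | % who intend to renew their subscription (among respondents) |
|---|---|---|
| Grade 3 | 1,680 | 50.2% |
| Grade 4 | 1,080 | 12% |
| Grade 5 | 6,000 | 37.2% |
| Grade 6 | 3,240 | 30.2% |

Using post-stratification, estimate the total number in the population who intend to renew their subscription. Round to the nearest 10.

Estimated count per cell = population count × respondent percentage:
  Grade 3: 1,680 × 50.2% = 843.36
  Grade 4: 1,080 × 12% = 129.6
  Grade 5: 6,000 × 37.2% = 2232
  Grade 6: 3,240 × 30.2% = 978.48
Estimated total = 4183.44 → 4,180.

4,180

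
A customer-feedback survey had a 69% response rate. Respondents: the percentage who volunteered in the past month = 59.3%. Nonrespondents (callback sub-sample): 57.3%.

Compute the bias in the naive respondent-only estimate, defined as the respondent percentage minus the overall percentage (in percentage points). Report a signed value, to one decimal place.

Nonresponse fraction = 1 − 0.69 = 0.31.
Bias = (nonresponse fraction) × (respondent percentage − nonrespondent percentage)
     = 0.31 × (59.3 − 57.3) = 0.31 × 2 = 0.62.

+0.6 percentage points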